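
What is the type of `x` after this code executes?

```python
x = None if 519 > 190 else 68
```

519 > 190 is True, so the if branch is taken

NoneType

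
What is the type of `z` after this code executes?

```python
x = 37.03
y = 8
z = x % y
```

float % int = float

float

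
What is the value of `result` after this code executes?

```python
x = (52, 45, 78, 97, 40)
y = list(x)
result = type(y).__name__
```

x is tuple; y is list; result = 'list'

'list'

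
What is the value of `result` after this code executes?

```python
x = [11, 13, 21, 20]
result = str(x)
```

x = [11, 13, 21, 20]; result = '[11, 13, 21, 20]'

'[11, 13, 21, 20]'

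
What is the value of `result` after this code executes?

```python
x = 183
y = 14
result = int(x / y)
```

x = 183; y = 14; result = 13

13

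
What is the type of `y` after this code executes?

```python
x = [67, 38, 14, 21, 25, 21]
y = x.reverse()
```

list.reverse() returns None

NoneType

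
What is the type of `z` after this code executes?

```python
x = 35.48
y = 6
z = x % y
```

float % int = float

float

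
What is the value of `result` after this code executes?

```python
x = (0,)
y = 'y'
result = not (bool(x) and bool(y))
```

x = (0,); y = 'y'; result = False

False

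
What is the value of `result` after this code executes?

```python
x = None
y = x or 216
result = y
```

x = None; y = 216; result = 216

216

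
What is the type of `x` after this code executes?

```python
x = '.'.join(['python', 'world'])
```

str.join() returns str

str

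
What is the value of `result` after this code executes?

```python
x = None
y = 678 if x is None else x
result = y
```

x = None; y = 678; result = 678

678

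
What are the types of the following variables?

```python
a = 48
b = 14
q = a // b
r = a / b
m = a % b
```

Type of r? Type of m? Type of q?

/ returns float; % of ints returns int; // returns int

float, int, int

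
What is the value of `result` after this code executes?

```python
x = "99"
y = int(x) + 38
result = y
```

x = '99'; y = 137; result = 137

137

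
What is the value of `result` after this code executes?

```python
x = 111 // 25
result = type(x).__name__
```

x is int; result = 'int'

'int'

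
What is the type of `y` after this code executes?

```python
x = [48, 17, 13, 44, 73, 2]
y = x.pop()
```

list.pop() returns the popped element

int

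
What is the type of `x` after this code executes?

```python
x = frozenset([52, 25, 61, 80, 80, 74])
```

frozenset() returns frozenset

frozenset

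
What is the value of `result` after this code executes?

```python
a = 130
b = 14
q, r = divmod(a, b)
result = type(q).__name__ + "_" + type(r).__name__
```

a is int; b is int; q is int; r is int; result = 'int_int'

'int_int'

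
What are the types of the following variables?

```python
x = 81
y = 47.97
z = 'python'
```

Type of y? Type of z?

y is assigned a number with a decimal point, so it is a float; z is assigned a quoted string literal, so it is a str

float, str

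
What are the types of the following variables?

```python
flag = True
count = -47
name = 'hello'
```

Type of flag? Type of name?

flag is assigned the constant True, which has type bool; name is assigned a quoted string literal, so it is a str

bool, str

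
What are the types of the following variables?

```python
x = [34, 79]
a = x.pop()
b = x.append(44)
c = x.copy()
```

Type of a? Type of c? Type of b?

pop() returns element; copy() returns list; append() returns None

int, list, NoneType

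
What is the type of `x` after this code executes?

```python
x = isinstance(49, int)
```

isinstance() returns bool

bool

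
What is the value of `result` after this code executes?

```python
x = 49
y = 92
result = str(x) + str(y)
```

x = 49; y = 92; result = '4992'

'4992'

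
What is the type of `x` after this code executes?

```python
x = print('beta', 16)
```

print() returns None

NoneType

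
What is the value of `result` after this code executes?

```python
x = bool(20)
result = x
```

x = True; result = True

True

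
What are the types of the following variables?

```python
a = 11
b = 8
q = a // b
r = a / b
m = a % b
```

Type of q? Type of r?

// returns int; / returns float

int, float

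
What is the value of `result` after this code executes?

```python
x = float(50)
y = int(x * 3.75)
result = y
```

x = 50.0; y = 187; result = 187

187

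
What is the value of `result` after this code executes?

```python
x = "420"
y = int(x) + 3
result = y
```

x = '420'; y = 423; result = 423

423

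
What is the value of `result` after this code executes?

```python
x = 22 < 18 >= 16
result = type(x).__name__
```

x is bool; result = 'bool'

'bool'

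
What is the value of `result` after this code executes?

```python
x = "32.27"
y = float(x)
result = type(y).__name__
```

x is str; y is float; result = 'float'

'float'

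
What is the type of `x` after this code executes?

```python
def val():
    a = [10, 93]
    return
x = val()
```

Bare return returns None

NoneType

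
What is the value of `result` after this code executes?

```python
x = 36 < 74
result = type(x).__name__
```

x is bool; result = 'bool'

'bool'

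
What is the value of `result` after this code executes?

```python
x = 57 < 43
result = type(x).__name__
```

x is bool; result = 'bool'

'bool'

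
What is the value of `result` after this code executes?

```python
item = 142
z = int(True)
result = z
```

item = 142; z = 1; result = 1

1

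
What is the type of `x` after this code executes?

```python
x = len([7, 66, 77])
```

len() always returns int

int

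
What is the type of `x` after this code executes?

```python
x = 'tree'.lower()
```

str.lower() returns str

str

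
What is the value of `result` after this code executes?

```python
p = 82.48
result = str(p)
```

p = 82.48; result = '82.48'

'82.48'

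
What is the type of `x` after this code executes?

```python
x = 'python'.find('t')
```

str.find() returns int index

int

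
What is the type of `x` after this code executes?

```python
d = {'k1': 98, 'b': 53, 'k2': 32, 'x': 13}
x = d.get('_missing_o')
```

dict.get() returns None when key not found

NoneType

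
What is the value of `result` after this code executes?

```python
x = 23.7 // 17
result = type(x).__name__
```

x is float; result = 'float'

'float'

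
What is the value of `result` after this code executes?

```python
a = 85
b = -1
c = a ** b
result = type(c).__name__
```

a is int; b is int; c is float; result = 'float'

'float'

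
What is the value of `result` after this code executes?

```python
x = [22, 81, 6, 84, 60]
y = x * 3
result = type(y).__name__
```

x is list; y is list; result = 'list'

'list'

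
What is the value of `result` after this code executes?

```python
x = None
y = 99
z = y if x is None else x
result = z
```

x = None; y = 99; z = 99; result = 99

99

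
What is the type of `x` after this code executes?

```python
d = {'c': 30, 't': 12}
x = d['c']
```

Accessing dict[str, int] with str key returns int

int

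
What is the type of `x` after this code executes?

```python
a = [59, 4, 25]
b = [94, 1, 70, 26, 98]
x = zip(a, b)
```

zip() returns a zip object

zip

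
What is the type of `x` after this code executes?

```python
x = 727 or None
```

'or' returns first truthy value

int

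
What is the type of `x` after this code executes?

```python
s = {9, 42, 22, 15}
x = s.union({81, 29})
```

set.union() returns a new set

set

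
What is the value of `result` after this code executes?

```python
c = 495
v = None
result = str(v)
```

c = 495; v = None; result = 'None'

'None'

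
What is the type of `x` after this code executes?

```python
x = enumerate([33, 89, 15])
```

enumerate() returns an enumerate object

enumerate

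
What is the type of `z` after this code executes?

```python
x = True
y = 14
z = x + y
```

bool + int = int (bool is subclass of int)

int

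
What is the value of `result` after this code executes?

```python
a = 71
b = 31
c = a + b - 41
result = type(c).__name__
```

a is int; b is int; c is int; result = 'int'

'int'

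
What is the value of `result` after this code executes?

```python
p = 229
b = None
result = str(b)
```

p = 229; b = None; result = 'None'

'None'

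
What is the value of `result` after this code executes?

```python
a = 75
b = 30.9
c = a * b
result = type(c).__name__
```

a is int; b is float; c is float; result = 'float'

'float'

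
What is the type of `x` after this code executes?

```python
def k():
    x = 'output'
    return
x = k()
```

Bare return returns None

NoneType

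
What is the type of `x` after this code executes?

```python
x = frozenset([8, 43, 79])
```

frozenset() returns frozenset

frozenset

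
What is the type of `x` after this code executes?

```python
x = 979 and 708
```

'and' with truthy values returns last operand (int)

int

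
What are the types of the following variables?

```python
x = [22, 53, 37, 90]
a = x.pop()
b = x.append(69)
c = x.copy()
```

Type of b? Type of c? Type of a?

append() returns None; copy() returns list; pop() returns element

NoneType, list, int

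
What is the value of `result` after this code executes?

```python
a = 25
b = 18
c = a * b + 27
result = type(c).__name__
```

a is int; b is int; c is int; result = 'int'

'int'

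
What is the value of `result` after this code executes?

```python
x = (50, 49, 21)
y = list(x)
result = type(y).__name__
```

x is tuple; y is list; result = 'list'

'list'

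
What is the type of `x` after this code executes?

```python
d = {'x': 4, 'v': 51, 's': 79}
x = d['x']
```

Accessing dict[str, int] with str key returns int

int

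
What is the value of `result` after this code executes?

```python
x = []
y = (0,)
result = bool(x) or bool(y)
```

x = []; y = (0,); result = True

True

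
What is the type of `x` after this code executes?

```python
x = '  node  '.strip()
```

str.strip() returns str

str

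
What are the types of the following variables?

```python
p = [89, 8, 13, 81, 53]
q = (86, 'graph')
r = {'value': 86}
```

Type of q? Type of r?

q is assigned a tuple (parenthesized, comma-separated values); r is assigned a dict literal ({key: value})

tuple, dict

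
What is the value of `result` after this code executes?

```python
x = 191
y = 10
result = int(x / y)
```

x = 191; y = 10; result = 19

19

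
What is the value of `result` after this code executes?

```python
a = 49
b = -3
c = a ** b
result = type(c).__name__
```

a is int; b is int; c is float; result = 'float'

'float'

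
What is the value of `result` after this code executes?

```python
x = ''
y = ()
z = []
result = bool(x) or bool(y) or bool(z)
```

x = ''; y = (); z = []; result = False

False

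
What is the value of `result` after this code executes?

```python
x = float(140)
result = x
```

x = 140.0; result = 140.0

140.0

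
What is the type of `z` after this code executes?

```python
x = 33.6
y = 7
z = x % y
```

float % int = float

float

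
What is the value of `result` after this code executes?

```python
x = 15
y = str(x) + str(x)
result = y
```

x = 15; y = '1515'; result = '1515'

'1515'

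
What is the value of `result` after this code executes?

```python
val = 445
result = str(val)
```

val = 445; result = '445'

'445'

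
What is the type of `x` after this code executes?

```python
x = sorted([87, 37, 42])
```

sorted() always returns list

list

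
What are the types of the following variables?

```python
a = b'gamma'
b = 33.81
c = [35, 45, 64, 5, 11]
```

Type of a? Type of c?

a is assigned a bytes literal (b'...' prefix); c is assigned a list literal (square brackets)

bytes, list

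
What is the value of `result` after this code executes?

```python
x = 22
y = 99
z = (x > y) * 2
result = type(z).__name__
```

x is int; y is int; z is int; result = 'int'

'int'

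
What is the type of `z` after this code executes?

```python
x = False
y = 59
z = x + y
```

bool + int = int (bool is subclass of int)

int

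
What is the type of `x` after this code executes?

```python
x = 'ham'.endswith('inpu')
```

str.endswith() returns bool

bool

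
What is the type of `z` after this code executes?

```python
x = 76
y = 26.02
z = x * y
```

int * float = float

float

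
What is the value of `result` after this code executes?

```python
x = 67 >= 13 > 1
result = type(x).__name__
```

x is bool; result = 'bool'

'bool'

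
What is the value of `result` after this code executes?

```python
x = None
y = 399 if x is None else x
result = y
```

x = None; y = 399; result = 399

399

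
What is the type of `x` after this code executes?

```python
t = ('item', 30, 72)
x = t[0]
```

Index 0 of tuple is a str literal

str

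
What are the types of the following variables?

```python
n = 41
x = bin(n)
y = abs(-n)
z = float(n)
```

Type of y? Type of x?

abs() of int returns int; bin() returns str

int, str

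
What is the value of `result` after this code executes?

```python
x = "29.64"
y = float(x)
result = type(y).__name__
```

x is str; y is float; result = 'float'

'float'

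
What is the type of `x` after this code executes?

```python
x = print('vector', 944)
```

print() returns None

NoneType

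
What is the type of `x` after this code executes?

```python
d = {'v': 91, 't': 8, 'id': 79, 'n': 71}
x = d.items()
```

dict.items() returns dict_items view

dict_items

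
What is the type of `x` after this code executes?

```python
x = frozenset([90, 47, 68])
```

frozenset() returns frozenset

frozenset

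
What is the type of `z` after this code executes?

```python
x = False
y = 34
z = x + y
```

bool + int = int (bool is subclass of int)

int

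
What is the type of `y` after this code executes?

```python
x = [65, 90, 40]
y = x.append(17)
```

list.append() returns None (mutates in place)

NoneType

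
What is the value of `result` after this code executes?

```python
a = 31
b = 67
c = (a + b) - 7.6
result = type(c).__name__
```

a is int; b is int; c is float; result = 'float'

'float'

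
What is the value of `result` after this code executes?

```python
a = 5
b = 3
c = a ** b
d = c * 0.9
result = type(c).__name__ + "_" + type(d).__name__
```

a is int; b is int; c is int; d is float; result = 'int_float'

'int_float'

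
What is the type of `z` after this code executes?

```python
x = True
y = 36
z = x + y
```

bool + int = int (bool is subclass of int)

int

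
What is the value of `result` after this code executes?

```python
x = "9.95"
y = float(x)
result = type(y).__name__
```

x is str; y is float; result = 'float'

'float'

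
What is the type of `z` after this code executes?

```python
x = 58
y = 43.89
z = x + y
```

int + float = float

float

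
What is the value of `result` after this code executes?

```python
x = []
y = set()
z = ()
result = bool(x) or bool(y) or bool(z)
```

x = []; y = set(); z = (); result = False

False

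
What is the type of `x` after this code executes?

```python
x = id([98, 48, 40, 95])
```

id() returns int

int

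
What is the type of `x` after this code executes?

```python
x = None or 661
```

'or' with None returns the other truthy value

int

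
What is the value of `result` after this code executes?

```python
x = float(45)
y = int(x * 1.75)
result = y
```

x = 45.0; y = 78; result = 78

78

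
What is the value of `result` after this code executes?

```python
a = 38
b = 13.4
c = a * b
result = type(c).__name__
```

a is int; b is float; c is float; result = 'float'

'float'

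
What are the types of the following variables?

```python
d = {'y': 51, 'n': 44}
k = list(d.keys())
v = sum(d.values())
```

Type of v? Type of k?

sum of ints is int; list() converts to list

int, list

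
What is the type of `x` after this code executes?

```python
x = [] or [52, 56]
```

'or' returns first truthy value (list)

list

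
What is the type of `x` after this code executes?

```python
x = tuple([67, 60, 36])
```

tuple() constructor returns tuple

tuple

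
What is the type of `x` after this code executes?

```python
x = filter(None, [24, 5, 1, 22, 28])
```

filter() returns a filter object

filter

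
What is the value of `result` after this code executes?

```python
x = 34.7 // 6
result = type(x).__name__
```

x is float; result = 'float'

'float'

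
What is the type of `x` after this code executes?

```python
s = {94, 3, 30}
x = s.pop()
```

Popping from set[int] returns int

int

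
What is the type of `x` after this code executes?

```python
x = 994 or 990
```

'or' returns first truthy value (int)

int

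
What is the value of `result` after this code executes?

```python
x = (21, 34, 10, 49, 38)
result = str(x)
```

x = (21, 34, 10, 49, 38); result = '(21, 34, 10, 49, 38)'

'(21, 34, 10, 49, 38)'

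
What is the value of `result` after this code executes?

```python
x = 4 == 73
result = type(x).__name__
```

x is bool; result = 'bool'

'bool'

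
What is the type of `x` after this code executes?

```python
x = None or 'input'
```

'or' with None returns the other truthy value (str)

str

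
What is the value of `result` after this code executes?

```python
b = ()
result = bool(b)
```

b = (); result = False

False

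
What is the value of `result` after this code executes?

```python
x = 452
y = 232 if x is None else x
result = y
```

x = 452; y = 452; result = 452

452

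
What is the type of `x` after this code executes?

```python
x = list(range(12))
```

list(range()) returns list

list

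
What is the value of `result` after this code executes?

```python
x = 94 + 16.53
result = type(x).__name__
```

x is float; result = 'float'

'float'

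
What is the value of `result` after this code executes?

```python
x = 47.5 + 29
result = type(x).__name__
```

x is float; result = 'float'

'float'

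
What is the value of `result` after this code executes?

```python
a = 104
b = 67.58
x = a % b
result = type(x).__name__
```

a is int; b is float; x is float; result = 'float'

'float'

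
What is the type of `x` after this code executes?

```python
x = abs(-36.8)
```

abs() of float returns float

float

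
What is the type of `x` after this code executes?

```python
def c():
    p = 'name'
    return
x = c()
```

Bare return returns None

NoneType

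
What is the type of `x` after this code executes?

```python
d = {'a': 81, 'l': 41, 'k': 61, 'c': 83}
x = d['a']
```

Accessing dict[str, int] with str key returns int

int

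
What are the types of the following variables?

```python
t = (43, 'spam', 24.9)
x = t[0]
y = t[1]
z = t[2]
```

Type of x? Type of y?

tuple[0] is int; tuple[1] is str

int, str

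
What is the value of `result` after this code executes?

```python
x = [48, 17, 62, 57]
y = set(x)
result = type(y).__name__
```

x is list; y is set; result = 'set'

'set'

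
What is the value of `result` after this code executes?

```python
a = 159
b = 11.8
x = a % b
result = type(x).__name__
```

a is int; b is float; x is float; result = 'float'

'float'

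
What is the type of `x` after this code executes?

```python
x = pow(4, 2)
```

pow(int, int) returns int

int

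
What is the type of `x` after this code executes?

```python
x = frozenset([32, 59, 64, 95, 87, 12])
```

frozenset() returns frozenset

frozenset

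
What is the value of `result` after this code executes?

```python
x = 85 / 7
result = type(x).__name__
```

x is float; result = 'float'

'float'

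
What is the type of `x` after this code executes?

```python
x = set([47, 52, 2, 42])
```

set() constructor returns set

set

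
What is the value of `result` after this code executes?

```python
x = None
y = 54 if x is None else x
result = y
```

x = None; y = 54; result = 54

54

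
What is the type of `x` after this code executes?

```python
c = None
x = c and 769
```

'and' returns first falsy value (None)

NoneType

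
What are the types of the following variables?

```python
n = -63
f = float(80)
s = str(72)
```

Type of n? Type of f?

n is assigned a bare integer (no decimal point), so it is an int; f is assigned the result of calling float(), which returns a float

int, float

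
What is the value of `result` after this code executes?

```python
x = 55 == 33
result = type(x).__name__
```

x is bool; result = 'bool'

'bool'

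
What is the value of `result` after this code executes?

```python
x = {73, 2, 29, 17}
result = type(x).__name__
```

x is set; result = 'set'

'set'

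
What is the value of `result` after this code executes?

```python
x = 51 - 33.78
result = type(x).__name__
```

x is float; result = 'float'

'float'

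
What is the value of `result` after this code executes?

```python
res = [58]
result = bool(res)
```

res = [58]; result = True

True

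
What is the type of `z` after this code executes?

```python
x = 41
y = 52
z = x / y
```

int / int = float

float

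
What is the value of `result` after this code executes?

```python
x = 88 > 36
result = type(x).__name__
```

x is bool; result = 'bool'

'bool'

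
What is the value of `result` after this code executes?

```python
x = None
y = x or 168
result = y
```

x = None; y = 168; result = 168

168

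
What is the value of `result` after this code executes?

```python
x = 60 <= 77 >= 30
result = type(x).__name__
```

x is bool; result = 'bool'

'bool'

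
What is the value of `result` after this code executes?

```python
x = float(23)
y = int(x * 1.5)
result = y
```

x = 23.0; y = 34; result = 34

34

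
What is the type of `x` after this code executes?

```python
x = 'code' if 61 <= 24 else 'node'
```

Both branches of conditional are str

str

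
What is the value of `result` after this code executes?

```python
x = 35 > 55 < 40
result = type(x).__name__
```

x is bool; result = 'bool'

'bool'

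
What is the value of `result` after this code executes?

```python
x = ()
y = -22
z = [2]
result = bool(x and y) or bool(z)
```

x = (); y = -22; z = [2]; result = True

True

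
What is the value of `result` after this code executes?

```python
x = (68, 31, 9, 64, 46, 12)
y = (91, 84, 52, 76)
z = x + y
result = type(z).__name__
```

x is tuple; y is tuple; z is tuple; result = 'tuple'

'tuple'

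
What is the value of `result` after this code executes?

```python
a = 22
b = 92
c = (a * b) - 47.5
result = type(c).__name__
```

a is int; b is int; c is float; result = 'float'

'float'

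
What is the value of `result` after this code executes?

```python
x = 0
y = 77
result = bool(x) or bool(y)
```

x = 0; y = 77; result = True

True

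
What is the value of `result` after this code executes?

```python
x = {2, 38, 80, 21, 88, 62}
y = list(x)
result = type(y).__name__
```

x is set; y is list; result = 'list'

'list'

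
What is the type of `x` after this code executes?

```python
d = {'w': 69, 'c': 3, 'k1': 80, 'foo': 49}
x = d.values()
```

.values() returns dict_values view

dict_values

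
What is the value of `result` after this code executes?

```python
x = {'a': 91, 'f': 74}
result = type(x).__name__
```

x is dict; result = 'dict'

'dict'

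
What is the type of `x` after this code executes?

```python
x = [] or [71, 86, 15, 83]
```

'or' returns first truthy value (list)

list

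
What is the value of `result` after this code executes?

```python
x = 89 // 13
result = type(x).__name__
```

x is int; result = 'int'

'int'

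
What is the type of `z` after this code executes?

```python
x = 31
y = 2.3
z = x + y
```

int + float = float

float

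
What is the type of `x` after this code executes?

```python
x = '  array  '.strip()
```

str.strip() returns str

str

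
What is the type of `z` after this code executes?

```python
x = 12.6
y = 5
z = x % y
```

float % int = float

float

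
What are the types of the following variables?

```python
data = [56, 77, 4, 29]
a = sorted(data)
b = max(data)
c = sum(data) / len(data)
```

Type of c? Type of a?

int / int = float; sorted() returns list

float, list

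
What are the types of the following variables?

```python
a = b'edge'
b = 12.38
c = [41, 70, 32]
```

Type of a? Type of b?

a is assigned a bytes literal (b'...' prefix); b is assigned a number with a decimal point, so it is a float

bytes, float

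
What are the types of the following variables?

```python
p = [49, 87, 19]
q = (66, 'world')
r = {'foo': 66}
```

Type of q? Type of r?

q is assigned a tuple (parenthesized, comma-separated values); r is assigned a dict literal ({key: value})

tuple, dict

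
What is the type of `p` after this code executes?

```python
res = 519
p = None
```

None has type NoneType

NoneType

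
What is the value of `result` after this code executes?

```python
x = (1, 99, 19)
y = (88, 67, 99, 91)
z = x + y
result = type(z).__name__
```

x is tuple; y is tuple; z is tuple; result = 'tuple'

'tuple'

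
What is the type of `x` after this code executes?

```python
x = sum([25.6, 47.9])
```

sum() of floats returns float

float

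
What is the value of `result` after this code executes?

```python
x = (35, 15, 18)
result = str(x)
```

x = (35, 15, 18); result = '(35, 15, 18)'

'(35, 15, 18)'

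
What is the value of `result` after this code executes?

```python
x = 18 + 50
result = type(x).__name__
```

x is int; result = 'int'

'int'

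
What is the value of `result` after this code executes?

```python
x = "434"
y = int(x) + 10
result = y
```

x = '434'; y = 444; result = 444

444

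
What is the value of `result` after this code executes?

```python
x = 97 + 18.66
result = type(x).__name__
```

x is float; result = 'float'

'float'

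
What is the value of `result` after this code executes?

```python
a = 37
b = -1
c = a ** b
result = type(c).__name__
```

a is int; b is int; c is float; result = 'float'

'float'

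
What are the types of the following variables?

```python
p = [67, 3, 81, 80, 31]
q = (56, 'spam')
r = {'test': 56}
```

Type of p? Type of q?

p is assigned a list literal (square brackets); q is assigned a tuple (parenthesized, comma-separated values)

list, tuple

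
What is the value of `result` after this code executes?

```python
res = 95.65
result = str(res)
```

res = 95.65; result = '95.65'

'95.65'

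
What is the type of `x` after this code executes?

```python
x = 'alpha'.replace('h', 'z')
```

str.replace() returns str

str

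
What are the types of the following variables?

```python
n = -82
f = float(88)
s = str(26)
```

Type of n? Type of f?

n is assigned a bare integer (no decimal point), so it is an int; f is assigned the result of calling float(), which returns a float

int, float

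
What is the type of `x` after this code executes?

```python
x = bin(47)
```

bin() returns str representation

str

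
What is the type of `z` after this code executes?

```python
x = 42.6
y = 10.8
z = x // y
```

float // float = float

float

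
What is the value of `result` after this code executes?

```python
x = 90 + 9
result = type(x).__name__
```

x is int; result = 'int'

'int'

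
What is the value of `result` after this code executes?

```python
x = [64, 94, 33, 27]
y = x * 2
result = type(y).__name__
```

x is list; y is list; result = 'list'

'list'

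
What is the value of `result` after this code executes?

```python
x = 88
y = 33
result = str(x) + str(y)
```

x = 88; y = 33; result = '8833'

'8833'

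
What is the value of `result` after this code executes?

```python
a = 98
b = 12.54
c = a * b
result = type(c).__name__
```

a is int; b is float; c is float; result = 'float'

'float'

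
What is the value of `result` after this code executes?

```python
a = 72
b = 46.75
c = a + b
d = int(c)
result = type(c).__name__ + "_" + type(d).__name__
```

a is int; b is float; c is float; d is int; result = 'float_int'

'float_int'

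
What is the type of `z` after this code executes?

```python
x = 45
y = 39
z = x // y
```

int // int = int

int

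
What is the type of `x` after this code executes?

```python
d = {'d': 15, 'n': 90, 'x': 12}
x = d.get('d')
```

dict.get() returns value type when found

int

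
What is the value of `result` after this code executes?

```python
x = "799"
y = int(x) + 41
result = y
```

x = '799'; y = 840; result = 840

840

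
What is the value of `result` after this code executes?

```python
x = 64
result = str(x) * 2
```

x = 64; result = '6464'

'6464'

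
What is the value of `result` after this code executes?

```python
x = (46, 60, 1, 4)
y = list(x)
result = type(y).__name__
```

x is tuple; y is list; result = 'list'

'list'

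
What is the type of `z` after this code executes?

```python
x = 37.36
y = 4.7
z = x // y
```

float // float = float

float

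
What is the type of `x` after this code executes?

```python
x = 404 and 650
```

'and' with truthy values returns last operand (int)

int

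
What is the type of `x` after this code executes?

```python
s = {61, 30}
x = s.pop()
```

Popping from set[int] returns int

int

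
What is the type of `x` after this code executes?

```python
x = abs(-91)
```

abs() of int returns int

int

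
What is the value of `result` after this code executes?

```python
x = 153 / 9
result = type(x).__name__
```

x is float; result = 'float'

'float'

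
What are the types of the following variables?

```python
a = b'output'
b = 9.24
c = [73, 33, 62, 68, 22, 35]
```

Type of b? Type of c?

b is assigned a number with a decimal point, so it is a float; c is assigned a list literal (square brackets)

float, list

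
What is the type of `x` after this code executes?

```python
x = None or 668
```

'or' with None returns the other truthy value

int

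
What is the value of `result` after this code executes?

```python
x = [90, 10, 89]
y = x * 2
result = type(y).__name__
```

x is list; y is list; result = 'list'

'list'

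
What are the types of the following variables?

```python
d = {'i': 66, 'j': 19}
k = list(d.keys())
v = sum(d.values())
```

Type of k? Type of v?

list() converts to list; sum of ints is int

list, int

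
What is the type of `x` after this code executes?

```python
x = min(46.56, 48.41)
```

min() of floats returns float

float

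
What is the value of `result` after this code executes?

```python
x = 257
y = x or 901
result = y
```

x = 257; y = 257; result = 257

257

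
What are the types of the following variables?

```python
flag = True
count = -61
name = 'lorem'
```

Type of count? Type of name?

count is assigned a bare integer (no decimal point), so it is an int; name is assigned a quoted string literal, so it is a str

int, str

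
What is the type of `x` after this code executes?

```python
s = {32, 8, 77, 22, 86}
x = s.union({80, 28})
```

set.union() returns a new set

set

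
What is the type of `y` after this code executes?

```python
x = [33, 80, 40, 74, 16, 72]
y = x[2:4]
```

Slicing a list returns a list

list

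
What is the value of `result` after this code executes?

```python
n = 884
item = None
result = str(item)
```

n = 884; item = None; result = 'None'

'None'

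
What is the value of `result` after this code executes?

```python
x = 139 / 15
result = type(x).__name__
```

x is float; result = 'float'

'float'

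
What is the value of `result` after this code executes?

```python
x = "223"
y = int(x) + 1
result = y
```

x = '223'; y = 224; result = 224

224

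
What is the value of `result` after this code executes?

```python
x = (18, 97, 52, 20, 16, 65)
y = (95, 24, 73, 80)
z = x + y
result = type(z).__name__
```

x is tuple; y is tuple; z is tuple; result = 'tuple'

'tuple'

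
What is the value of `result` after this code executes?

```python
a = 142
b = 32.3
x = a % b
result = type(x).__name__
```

a is int; b is float; x is float; result = 'float'

'float'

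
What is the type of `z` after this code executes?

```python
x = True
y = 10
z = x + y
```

bool + int = int (bool is subclass of int)

int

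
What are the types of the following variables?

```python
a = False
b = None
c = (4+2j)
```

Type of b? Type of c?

b is assigned None, whose type is NoneType; c is assigned (4+2j), an int plus an imaginary literal (j suffix), which evaluates to complex

NoneType, complex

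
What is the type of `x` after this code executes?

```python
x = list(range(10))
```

list(range()) returns list

list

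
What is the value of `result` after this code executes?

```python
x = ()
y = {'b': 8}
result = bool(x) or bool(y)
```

x = (); y = {'b': 8}; result = True

True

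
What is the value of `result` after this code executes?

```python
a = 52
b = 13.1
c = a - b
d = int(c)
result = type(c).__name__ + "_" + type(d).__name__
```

a is int; b is float; c is float; d is int; result = 'float_int'

'float_int'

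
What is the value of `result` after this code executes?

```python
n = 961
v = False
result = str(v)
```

n = 961; v = False; result = 'False'

'False'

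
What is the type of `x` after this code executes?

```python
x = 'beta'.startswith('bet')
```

str.startswith() returns bool

bool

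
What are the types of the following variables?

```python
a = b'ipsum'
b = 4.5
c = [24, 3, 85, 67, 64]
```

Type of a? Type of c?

a is assigned a bytes literal (b'...' prefix); c is assigned a list literal (square brackets)

bytes, list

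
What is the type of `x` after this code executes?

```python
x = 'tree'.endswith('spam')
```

str.endswith() returns bool

bool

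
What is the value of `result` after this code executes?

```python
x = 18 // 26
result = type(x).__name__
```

x is int; result = 'int'

'int'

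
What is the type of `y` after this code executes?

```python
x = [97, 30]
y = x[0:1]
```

Slicing a list returns a list

list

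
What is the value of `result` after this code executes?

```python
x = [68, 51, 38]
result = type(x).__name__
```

x is list; result = 'list'

'list'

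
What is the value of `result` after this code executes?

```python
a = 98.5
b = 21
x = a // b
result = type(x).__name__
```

a is float; b is int; x is float; result = 'float'

'float'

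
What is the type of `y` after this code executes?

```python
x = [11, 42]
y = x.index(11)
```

list.index() returns int

int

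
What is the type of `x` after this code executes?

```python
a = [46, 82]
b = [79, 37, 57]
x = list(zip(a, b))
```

list(zip()) returns a list of tuples

list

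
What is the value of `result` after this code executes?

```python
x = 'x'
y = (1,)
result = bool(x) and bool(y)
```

x = 'x'; y = (1,); result = True

True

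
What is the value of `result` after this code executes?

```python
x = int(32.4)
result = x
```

x = 32; result = 32

32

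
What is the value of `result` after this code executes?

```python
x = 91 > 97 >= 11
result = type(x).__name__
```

x is bool; result = 'bool'

'bool'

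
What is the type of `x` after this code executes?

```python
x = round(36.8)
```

round() with no decimal places returns int

int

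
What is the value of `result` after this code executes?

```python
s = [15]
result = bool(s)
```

s = [15]; result = True

True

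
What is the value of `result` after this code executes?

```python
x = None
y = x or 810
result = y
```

x = None; y = 810; result = 810

810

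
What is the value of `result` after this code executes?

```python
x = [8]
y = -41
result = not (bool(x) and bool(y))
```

x = [8]; y = -41; result = False

False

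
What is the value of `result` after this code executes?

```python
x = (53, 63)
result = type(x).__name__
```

x is tuple; result = 'tuple'

'tuple'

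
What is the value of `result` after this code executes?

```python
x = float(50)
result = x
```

x = 50.0; result = 50.0

50.0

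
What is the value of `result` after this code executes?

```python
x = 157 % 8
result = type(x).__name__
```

x is int; result = 'int'

'int'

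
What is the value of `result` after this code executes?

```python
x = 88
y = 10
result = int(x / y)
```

x = 88; y = 10; result = 8

8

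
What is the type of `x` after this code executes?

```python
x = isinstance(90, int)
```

isinstance() returns bool

bool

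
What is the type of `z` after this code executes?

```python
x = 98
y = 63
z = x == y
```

Equality comparison returns bool

bool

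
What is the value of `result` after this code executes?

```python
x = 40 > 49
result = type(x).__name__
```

x is bool; result = 'bool'

'bool'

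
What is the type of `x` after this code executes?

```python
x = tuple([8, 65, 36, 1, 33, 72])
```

tuple() constructor returns tuple

tuple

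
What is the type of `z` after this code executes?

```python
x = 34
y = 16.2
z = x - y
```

int - float = float

float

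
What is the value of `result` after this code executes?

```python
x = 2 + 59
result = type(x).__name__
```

x is int; result = 'int'

'int'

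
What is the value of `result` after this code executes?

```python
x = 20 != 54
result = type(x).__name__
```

x is bool; result = 'bool'

'bool'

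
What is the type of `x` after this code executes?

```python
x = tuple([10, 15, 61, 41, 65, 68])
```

tuple() constructor returns tuple

tuple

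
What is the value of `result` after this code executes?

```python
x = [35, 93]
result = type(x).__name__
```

x is list; result = 'list'

'list'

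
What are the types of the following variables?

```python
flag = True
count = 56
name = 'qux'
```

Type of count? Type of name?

count is assigned a bare integer (no decimal point), so it is an int; name is assigned a quoted string literal, so it is a str

int, str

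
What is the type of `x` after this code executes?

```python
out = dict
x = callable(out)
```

callable() returns bool

bool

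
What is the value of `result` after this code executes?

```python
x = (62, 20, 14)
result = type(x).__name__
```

x is tuple; result = 'tuple'

'tuple'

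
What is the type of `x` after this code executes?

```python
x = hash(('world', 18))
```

hash() returns int

int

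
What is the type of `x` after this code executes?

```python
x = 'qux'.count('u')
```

str.count() returns int

int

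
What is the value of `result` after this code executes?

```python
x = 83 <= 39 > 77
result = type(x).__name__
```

x is bool; result = 'bool'

'bool'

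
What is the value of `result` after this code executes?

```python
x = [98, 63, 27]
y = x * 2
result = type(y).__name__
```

x is list; y is list; result = 'list'

'list'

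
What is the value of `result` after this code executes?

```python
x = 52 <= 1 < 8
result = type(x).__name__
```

x is bool; result = 'bool'

'bool'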